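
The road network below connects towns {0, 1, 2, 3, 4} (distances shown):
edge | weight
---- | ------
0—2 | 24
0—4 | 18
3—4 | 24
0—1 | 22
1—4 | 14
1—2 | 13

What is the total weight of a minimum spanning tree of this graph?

Grow the tree from 1 using Prim:
Step 1: frontier [1—2 13, 1—4 14, 0—1 22] → take 1—2 (13); add 2.
Step 2: frontier [1—4 14, 0—1 22, 0—2 24] → take 1—4 (14); add 4.
Step 3: frontier [0—1 22, 0—2 24, 0—4 18, 3—4 24] → take 0—4 (18); add 0.
Step 4: frontier [3—4 24] → take 3—4 (24); add 3.
MST edges: 1—2, 1—4, 0—4, 3—4; total weight 13+14+18+24 = 69.

69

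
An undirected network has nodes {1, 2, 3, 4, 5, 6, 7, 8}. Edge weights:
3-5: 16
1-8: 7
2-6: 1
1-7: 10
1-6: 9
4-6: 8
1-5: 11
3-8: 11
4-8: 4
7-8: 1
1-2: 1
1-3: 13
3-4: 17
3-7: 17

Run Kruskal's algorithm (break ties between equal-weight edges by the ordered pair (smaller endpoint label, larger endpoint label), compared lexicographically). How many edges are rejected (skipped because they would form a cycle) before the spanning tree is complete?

3

Kruskal's algorithm — process edges by increasing weight (ties by edge label):
1-2 (1): add — endpoints in different components.
2-6 (1): add — endpoints in different components.
7-8 (1): add — endpoints in different components.
4-8 (4): add — endpoints in different components.
1-8 (7): add — endpoints in different components.
4-6 (8): skip — 4 and 6 already connected.
1-6 (9): skip — 1 and 6 already connected.
1-7 (10): skip — 1 and 7 already connected.
1-5 (11): add — endpoints in different components.
3-8 (11): add — endpoints in different components.
Edges rejected before the tree was complete: 3.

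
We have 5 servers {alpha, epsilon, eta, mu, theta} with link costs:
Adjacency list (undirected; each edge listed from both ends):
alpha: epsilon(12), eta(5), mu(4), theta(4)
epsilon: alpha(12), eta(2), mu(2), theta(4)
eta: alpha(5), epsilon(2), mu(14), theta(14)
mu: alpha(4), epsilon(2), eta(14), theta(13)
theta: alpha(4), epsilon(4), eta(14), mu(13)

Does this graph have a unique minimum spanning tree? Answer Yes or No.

No

Sort edges by weight, then run Kruskal:
epsilon eta (2): add. Components now {epsilon,eta} {mu} {theta} {alpha}
epsilon mu (2): add. Components now {epsilon,eta,mu} {theta} {alpha}
alpha mu (4): add. Components now {alpha,epsilon,eta,mu} {theta}
alpha theta (4): add. Components now {alpha,epsilon,eta,mu,theta}
Non-tree edge epsilon theta has weight 4, equal to the heaviest edge on its tree cycle — swapping gives another MST of the same weight. Not unique.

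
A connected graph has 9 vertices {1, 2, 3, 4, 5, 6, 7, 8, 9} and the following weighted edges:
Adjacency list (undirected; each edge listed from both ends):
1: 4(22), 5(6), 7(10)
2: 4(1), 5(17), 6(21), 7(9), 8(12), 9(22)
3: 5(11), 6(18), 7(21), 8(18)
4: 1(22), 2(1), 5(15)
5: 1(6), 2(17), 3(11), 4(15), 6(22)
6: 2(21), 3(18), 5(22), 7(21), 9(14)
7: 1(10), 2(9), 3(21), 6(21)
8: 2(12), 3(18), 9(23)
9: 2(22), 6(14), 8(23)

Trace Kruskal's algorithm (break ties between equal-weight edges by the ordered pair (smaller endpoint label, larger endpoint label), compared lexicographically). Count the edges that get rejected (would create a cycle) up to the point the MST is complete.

2

Kruskal's algorithm — process edges by increasing weight (ties by edge label):
2–4 (1): add — endpoints in different components.
1–5 (6): add — endpoints in different components.
2–7 (9): add — endpoints in different components.
1–7 (10): add — endpoints in different components.
3–5 (11): add — endpoints in different components.
2–8 (12): add — endpoints in different components.
6–9 (14): add — endpoints in different components.
4–5 (15): skip — 4 and 5 already connected.
2–5 (17): skip — 2 and 5 already connected.
3–6 (18): add — endpoints in different components.
Edges rejected before the tree was complete: 2.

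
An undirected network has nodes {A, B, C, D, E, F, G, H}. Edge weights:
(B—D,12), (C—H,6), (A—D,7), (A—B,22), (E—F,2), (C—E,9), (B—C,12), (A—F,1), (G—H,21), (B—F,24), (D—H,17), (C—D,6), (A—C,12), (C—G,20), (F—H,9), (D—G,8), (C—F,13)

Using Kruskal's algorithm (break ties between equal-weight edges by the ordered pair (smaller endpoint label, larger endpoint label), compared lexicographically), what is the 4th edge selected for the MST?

Sort edges by weight, then run Kruskal:
A—F (1): add — endpoints in different components.
E—F (2): add — endpoints in different components.
C—D (6): add — endpoints in different components.
C—H (6): add — endpoints in different components.
A—D (7): add — endpoints in different components.
D—G (8): add — endpoints in different components.
C—E (9): skip — C and E already connected.
F—H (9): skip — F and H already connected.
A—C (12): skip — A and C already connected.
B—C (12): add — endpoints in different components.
The 4th edge added is C—H.

C-H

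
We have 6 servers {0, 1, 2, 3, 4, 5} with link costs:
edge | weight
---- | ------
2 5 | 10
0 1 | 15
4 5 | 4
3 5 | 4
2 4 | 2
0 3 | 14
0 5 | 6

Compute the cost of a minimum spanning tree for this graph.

31

Kruskal: consider edges lightest-first.
2 4 (2): add. Components now {0} {1} {2,4} {3} {5}
3 5 (4): add. Components now {0} {1} {2,4} {3,5}
4 5 (4): add. Components now {0} {1} {2,3,4,5}
0 5 (6): add. Components now {0,2,3,4,5} {1}
2 5 (10): skip — 2 and 5 already connected.
0 3 (14): skip — 0 and 3 already connected.
0 1 (15): add. Components now {0,1,2,3,4,5}
MST edges: 2 4, 3 5, 4 5, 0 5, 0 1; total weight 2+4+4+6+15 = 31.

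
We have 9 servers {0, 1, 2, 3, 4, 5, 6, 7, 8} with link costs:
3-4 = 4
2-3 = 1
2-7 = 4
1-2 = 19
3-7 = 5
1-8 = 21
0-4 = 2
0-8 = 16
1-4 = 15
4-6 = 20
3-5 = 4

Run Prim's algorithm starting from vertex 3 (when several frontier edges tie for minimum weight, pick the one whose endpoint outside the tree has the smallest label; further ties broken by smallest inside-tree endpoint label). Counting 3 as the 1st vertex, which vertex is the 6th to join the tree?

7

Prim's algorithm from 3:
Step 1: cheapest edge leaving the tree is 2-3 (1); add 2.
Step 2: cheapest edge leaving the tree is 3-4 (4); add 4.
Step 3: cheapest edge leaving the tree is 0-4 (2); add 0.
Step 4: cheapest edge leaving the tree is 3-5 (4); add 5.
Step 5: cheapest edge leaving the tree is 2-7 (4); add 7.
Step 6: cheapest edge leaving the tree is 1-4 (15); add 1.
Step 7: cheapest edge leaving the tree is 0-8 (16); add 8.
Step 8: cheapest edge leaving the tree is 4-6 (20); add 6.
Vertex order: 3, 2, 4, 0, 5, 7, 1, 8, 6. The 6th vertex is 7.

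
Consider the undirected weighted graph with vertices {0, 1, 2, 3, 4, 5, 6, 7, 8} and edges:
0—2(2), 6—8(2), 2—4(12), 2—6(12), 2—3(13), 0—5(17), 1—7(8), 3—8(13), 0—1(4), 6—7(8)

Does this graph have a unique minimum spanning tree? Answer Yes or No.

No

Sort edges by weight, then run Kruskal:
0—2 (2): add — endpoints in different components.
6—8 (2): add — endpoints in different components.
0—1 (4): add — endpoints in different components.
1—7 (8): add — endpoints in different components.
6—7 (8): add — endpoints in different components.
2—4 (12): add — endpoints in different components.
2—6 (12): skip — 2 and 6 already connected.
2—3 (13): add — endpoints in different components.
3—8 (13): skip — 3 and 8 already connected.
0—5 (17): add — endpoints in different components.
Non-tree edge 3—8 has weight 13, equal to the heaviest edge on its tree cycle — swapping gives another MST of the same weight. Not unique.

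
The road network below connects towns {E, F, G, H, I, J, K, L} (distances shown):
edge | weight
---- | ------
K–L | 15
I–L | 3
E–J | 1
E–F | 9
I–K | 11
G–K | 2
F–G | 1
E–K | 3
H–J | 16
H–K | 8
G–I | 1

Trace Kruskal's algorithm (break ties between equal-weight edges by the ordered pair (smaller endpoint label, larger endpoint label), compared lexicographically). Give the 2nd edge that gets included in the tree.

F-G

Kruskal's algorithm — process edges by increasing weight (ties by edge label):
E–J (1): add — endpoints in different components.
F–G (1): add — endpoints in different components.
G–I (1): add — endpoints in different components.
G–K (2): add — endpoints in different components.
E–K (3): add — endpoints in different components.
I–L (3): add — endpoints in different components.
H–K (8): add — endpoints in different components.
The 2nd edge added is F–G.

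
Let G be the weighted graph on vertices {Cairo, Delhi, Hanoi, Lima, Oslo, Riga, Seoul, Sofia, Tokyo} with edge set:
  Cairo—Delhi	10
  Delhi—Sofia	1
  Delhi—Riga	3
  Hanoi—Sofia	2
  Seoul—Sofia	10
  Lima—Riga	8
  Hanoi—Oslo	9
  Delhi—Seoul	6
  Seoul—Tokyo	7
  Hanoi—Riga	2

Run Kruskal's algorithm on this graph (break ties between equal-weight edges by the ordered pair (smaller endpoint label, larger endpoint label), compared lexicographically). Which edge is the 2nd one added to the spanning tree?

Hanoi-Riga

Sort edges by weight, then run Kruskal:
Delhi—Sofia (1): add — endpoints in different components.
Hanoi—Riga (2): add — endpoints in different components.
Hanoi—Sofia (2): add — endpoints in different components.
Delhi—Riga (3): skip — Riga and Delhi already connected.
Delhi—Seoul (6): add — endpoints in different components.
Seoul—Tokyo (7): add — endpoints in different components.
Lima—Riga (8): add — endpoints in different components.
Hanoi—Oslo (9): add — endpoints in different components.
Cairo—Delhi (10): add — endpoints in different components.
The 2nd edge added is Hanoi—Riga.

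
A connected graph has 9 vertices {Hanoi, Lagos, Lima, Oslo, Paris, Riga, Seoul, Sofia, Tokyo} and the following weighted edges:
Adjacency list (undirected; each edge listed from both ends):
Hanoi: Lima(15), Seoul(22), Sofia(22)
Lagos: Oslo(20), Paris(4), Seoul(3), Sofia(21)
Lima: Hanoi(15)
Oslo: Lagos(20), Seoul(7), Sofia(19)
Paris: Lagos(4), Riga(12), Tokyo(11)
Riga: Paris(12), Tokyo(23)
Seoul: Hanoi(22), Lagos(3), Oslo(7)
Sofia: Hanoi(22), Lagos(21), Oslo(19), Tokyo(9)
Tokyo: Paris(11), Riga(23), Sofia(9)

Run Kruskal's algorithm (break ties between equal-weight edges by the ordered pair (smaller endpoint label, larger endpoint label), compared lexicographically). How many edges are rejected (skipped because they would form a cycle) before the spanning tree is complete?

3

Kruskal: consider edges lightest-first.
Lagos-Seoul (3): add — endpoints in different components.
Lagos-Paris (4): add — endpoints in different components.
Oslo-Seoul (7): add — endpoints in different components.
Sofia-Tokyo (9): add — endpoints in different components.
Paris-Tokyo (11): add — endpoints in different components.
Paris-Riga (12): add — endpoints in different components.
Hanoi-Lima (15): add — endpoints in different components.
Oslo-Sofia (19): skip — Oslo and Sofia already connected.
Lagos-Oslo (20): skip — Oslo and Lagos already connected.
Lagos-Sofia (21): skip — Sofia and Lagos already connected.
Hanoi-Seoul (22): add — endpoints in different components.
Edges rejected before the tree was complete: 3.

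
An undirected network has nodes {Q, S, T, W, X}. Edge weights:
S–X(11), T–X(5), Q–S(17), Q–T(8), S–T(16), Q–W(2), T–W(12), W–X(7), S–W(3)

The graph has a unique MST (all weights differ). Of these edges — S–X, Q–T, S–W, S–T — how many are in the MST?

Sort edges by weight, then run Kruskal:
Q–W (2): add. Components now {Q,W} {T} {X} {S}
S–W (3): add. Components now {Q,S,W} {T} {X}
T–X (5): add. Components now {Q,S,W} {T,X}
W–X (7): add. Components now {Q,S,T,W,X}
MST edge set: {Q–W, S–W, T–X, W–X}.
Of the listed edges, {S–W} are in the MST → 1.

1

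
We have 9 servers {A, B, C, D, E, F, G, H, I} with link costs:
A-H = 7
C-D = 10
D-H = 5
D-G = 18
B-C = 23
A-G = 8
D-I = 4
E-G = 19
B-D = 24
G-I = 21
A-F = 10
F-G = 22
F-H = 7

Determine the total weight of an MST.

Kruskal's algorithm — process edges by increasing weight (ties by edge label):
D-I (4): add — endpoints in different components.
D-H (5): add — endpoints in different components.
A-H (7): add — endpoints in different components.
F-H (7): add — endpoints in different components.
A-G (8): add — endpoints in different components.
A-F (10): skip — A and F already connected.
C-D (10): add — endpoints in different components.
D-G (18): skip — D and G already connected.
E-G (19): add — endpoints in different components.
G-I (21): skip — G and I already connected.
F-G (22): skip — F and G already connected.
B-C (23): add — endpoints in different components.
MST edges: D-I, D-H, A-H, F-H, A-G, C-D, E-G, B-C; total weight 4+5+7+7+8+10+19+23 = 83.

83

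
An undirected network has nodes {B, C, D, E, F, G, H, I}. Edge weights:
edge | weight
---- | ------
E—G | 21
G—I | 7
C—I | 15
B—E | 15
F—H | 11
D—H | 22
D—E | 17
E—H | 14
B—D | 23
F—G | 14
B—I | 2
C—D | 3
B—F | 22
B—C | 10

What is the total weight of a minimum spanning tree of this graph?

61

Kruskal's algorithm — process edges by increasing weight (ties by edge label):
B—I (2): add — endpoints in different components.
C—D (3): add — endpoints in different components.
G—I (7): add — endpoints in different components.
B—C (10): add — endpoints in different components.
F—H (11): add — endpoints in different components.
E—H (14): add — endpoints in different components.
F—G (14): add — endpoints in different components.
MST edges: B—I, C—D, G—I, B—C, F—H, E—H, F—G; total weight 2+3+7+10+11+14+14 = 61.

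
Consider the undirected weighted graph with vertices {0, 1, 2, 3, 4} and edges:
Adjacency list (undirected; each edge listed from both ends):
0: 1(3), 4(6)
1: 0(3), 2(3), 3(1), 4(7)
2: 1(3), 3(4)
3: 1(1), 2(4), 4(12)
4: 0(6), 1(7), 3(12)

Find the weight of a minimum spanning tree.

13

Prim, starting at 3.
Step 1: cheapest edge leaving the tree is 1–3 (1); add 1.
Step 2: cheapest edge leaving the tree is 0–1 (3); add 0.
Step 3: cheapest edge leaving the tree is 1–2 (3); add 2.
Step 4: cheapest edge leaving the tree is 0–4 (6); add 4.
MST edges: 1–3, 0–1, 1–2, 0–4; total weight 1+3+3+6 = 13.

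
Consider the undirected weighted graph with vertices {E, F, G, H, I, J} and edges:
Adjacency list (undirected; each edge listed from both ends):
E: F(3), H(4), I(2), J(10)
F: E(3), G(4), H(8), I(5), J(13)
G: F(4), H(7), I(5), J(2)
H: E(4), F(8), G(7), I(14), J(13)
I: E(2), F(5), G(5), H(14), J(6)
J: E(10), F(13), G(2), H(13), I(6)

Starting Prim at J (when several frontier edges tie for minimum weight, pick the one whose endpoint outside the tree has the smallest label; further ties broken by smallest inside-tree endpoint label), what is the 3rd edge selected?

Grow the tree from J using Prim:
Step 1: frontier [G–J 2, I–J 6, E–J 10, F–J 13, H–J 13] → take G–J (2); add G.
Step 2: frontier [F–G 4, G–I 5, G–H 7, I–J 6, E–J 10, F–J 13, H–J 13] → take F–G (4); add F.
Step 3: frontier [E–F 3, F–I 5, F–H 8, G–I 5, G–H 7, I–J 6, E–J 10, H–J 13] → take E–F (3); add E.
Step 4: frontier [E–I 2, E–H 4, F–I 5, F–H 8, G–I 5, G–H 7, I–J 6, H–J 13] → take E–I (2); add I.
Step 5: frontier [E–H 4, F–H 8, G–H 7, H–I 14, H–J 13] → take E–H (4); add H.
The 3rd edge added is E–F.

E-F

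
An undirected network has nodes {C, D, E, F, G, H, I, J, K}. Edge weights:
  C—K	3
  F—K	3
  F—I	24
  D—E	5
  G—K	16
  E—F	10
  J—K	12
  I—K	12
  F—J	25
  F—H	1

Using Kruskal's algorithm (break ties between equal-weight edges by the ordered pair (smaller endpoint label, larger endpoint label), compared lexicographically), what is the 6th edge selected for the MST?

Sort edges by weight, then run Kruskal:
F—H (1): add — endpoints in different components.
C—K (3): add — endpoints in different components.
F—K (3): add — endpoints in different components.
D—E (5): add — endpoints in different components.
E—F (10): add — endpoints in different components.
I—K (12): add — endpoints in different components.
J—K (12): add — endpoints in different components.
G—K (16): add — endpoints in different components.
The 6th edge added is I—K.

I-K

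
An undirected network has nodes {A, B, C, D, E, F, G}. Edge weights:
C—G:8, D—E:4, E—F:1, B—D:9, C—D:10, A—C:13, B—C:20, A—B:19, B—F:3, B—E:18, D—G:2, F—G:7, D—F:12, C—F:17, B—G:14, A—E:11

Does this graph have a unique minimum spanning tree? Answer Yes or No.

Kruskal's algorithm — process edges by increasing weight (ties by edge label):
E—F (1): add — endpoints in different components.
D—G (2): add — endpoints in different components.
B—F (3): add — endpoints in different components.
D—E (4): add — endpoints in different components.
F—G (7): skip — F and G already connected.
C—G (8): add — endpoints in different components.
B—D (9): skip — B and D already connected.
C—D (10): skip — C and D already connected.
A—E (11): add — endpoints in different components.
Every non-tree edge has weight strictly greater than the heaviest edge on the tree path between its endpoints, so the MST is unique.

Yes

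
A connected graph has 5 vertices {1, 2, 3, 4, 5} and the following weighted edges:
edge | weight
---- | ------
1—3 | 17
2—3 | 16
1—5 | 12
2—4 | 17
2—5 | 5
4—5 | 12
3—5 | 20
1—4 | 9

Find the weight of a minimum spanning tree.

42

Kruskal's algorithm — process edges by increasing weight (ties by edge label):
2—5 (5): add. Components now {1} {2,5} {3} {4}
1—4 (9): add. Components now {1,4} {2,5} {3}
1—5 (12): add. Components now {1,2,4,5} {3}
4—5 (12): skip — 4 and 5 already connected.
2—3 (16): add. Components now {1,2,3,4,5}
MST edges: 2—5, 1—4, 1—5, 2—3; total weight 5+9+12+16 = 42.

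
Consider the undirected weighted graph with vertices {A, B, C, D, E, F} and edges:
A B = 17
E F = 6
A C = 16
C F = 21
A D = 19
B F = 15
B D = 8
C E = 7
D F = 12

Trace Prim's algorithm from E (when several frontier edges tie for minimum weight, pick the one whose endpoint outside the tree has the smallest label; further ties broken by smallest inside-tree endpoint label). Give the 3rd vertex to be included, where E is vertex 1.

Prim, starting at E.
Step 1: cheapest edge leaving the tree is E F (6); add F.
Step 2: cheapest edge leaving the tree is C E (7); add C.
Step 3: cheapest edge leaving the tree is D F (12); add D.
Step 4: cheapest edge leaving the tree is B D (8); add B.
Step 5: cheapest edge leaving the tree is A C (16); add A.
Vertex order: E, F, C, D, B, A. The 3rd vertex is C.

C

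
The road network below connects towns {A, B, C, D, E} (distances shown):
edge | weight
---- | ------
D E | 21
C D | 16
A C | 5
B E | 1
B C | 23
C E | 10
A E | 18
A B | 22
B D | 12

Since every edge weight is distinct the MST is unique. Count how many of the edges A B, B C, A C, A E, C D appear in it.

Kruskal: consider edges lightest-first.
B E (1): add. Components now {A} {B,E} {C} {D}
A C (5): add. Components now {A,C} {B,E} {D}
C E (10): add. Components now {A,B,C,E} {D}
B D (12): add. Components now {A,B,C,D,E}
MST edge set: {B E, A C, C E, B D}.
Of the listed edges, {A C} are in the MST → 1.

1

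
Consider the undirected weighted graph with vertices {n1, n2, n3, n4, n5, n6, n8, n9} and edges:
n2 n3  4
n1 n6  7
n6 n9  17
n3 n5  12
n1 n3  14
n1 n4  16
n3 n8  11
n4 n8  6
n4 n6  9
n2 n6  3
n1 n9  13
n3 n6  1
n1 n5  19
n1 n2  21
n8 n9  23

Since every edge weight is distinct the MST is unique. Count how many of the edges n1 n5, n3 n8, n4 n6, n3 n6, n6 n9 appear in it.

Kruskal's algorithm — process edges by increasing weight (ties by edge label):
n3 n6 (1): add — endpoints in different components.
n2 n6 (3): add — endpoints in different components.
n2 n3 (4): skip — n2 and n3 already connected.
n4 n8 (6): add — endpoints in different components.
n1 n6 (7): add — endpoints in different components.
n4 n6 (9): add — endpoints in different components.
n3 n8 (11): skip — n8 and n3 already connected.
n3 n5 (12): add — endpoints in different components.
n1 n9 (13): add — endpoints in different components.
MST edge set: {n3 n6, n2 n6, n4 n8, n1 n6, n4 n6, n3 n5, n1 n9}.
Of the listed edges, {n4 n6, n3 n6} are in the MST → 2.

2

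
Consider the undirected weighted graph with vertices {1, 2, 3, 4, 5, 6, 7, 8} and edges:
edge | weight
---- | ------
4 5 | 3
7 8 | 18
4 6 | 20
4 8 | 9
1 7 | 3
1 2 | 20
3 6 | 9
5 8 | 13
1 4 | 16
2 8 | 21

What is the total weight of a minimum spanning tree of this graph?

Kruskal: consider edges lightest-first.
1 7 (3): add — endpoints in different components.
4 5 (3): add — endpoints in different components.
3 6 (9): add — endpoints in different components.
4 8 (9): add — endpoints in different components.
5 8 (13): skip — 5 and 8 already connected.
1 4 (16): add — endpoints in different components.
7 8 (18): skip — 7 and 8 already connected.
1 2 (20): add — endpoints in different components.
4 6 (20): add — endpoints in different components.
MST edges: 1 7, 4 5, 3 6, 4 8, 1 4, 1 2, 4 6; total weight 3+3+9+9+16+20+20 = 80.

80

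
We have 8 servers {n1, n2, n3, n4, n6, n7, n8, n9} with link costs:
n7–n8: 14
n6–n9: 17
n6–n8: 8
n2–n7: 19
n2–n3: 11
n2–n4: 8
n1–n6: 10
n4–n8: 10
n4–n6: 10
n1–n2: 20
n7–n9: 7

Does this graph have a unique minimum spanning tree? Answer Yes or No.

Kruskal: consider edges lightest-first.
n7–n9 (7): add — endpoints in different components.
n2–n4 (8): add — endpoints in different components.
n6–n8 (8): add — endpoints in different components.
n1–n6 (10): add — endpoints in different components.
n4–n6 (10): add — endpoints in different components.
n4–n8 (10): skip — n4 and n8 already connected.
n2–n3 (11): add — endpoints in different components.
n7–n8 (14): add — endpoints in different components.
Non-tree edge n4–n8 has weight 10, equal to the heaviest edge on its tree cycle — swapping gives another MST of the same weight. Not unique.

No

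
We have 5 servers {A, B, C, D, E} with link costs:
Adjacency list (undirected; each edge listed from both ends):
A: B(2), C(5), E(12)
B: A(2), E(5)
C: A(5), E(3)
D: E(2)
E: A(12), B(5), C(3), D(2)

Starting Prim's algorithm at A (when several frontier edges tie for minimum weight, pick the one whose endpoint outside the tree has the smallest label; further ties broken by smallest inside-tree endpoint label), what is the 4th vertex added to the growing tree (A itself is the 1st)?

Prim's algorithm from A:
Step 1: cheapest edge leaving the tree is A B (2); add B.
Step 2: cheapest edge leaving the tree is A C (5); add C.
Step 3: cheapest edge leaving the tree is C E (3); add E.
Step 4: cheapest edge leaving the tree is D E (2); add D.
Vertex order: A, B, C, E, D. The 4th vertex is E.

E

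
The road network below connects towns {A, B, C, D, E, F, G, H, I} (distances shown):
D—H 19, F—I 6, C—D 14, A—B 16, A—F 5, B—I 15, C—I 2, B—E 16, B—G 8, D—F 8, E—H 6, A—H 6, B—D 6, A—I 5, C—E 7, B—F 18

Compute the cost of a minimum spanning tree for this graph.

46

Grow the tree from I using Prim:
Step 1: cheapest edge leaving the tree is C—I (2); add C.
Step 2: cheapest edge leaving the tree is A—I (5); add A.
Step 3: cheapest edge leaving the tree is A—F (5); add F.
Step 4: cheapest edge leaving the tree is A—H (6); add H.
Step 5: cheapest edge leaving the tree is E—H (6); add E.
Step 6: cheapest edge leaving the tree is D—F (8); add D.
Step 7: cheapest edge leaving the tree is B—D (6); add B.
Step 8: cheapest edge leaving the tree is B—G (8); add G.
MST edges: C—I, A—I, A—F, A—H, E—H, D—F, B—D, B—G; total weight 2+5+5+6+6+8+6+8 = 46.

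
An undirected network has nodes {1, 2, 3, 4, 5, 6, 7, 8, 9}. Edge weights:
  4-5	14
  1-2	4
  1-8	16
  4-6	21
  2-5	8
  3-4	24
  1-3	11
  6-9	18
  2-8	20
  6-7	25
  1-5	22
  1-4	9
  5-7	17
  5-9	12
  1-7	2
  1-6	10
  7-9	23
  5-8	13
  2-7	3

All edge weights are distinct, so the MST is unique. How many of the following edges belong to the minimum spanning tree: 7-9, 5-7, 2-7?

1

Sort edges by weight, then run Kruskal:
1-7 (2): add — endpoints in different components.
2-7 (3): add — endpoints in different components.
1-2 (4): skip — 1 and 2 already connected.
2-5 (8): add — endpoints in different components.
1-4 (9): add — endpoints in different components.
1-6 (10): add — endpoints in different components.
1-3 (11): add — endpoints in different components.
5-9 (12): add — endpoints in different components.
5-8 (13): add — endpoints in different components.
MST edge set: {1-7, 2-7, 2-5, 1-4, 1-6, 1-3, 5-9, 5-8}.
Of the listed edges, {2-7} are in the MST → 1.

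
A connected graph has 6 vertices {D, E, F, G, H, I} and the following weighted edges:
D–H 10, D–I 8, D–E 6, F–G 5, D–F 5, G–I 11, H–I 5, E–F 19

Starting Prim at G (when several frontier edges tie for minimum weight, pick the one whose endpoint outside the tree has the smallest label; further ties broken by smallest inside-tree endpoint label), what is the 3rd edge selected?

Prim's algorithm from G:
Step 1: frontier [F–G 5, G–I 11] → take F–G (5); add F.
Step 2: frontier [D–F 5, E–F 19, G–I 11] → take D–F (5); add D.
Step 3: frontier [D–E 6, D–I 8, D–H 10, E–F 19, G–I 11] → take D–E (6); add E.
Step 4: frontier [D–I 8, D–H 10, G–I 11] → take D–I (8); add I.
Step 5: frontier [D–H 10, H–I 5] → take H–I (5); add H.
The 3rd edge added is D–E.

D-E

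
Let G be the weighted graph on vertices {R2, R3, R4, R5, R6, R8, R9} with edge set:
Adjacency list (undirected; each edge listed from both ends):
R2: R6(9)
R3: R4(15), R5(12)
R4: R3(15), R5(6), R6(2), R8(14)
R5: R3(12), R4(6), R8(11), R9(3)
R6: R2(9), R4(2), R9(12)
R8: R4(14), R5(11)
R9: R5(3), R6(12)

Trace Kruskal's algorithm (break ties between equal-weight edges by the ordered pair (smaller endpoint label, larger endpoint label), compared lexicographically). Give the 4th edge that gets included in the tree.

R2-R6

Kruskal: consider edges lightest-first.
R4 R6 (2): add — endpoints in different components.
R5 R9 (3): add — endpoints in different components.
R4 R5 (6): add — endpoints in different components.
R2 R6 (9): add — endpoints in different components.
R5 R8 (11): add — endpoints in different components.
R3 R5 (12): add — endpoints in different components.
The 4th edge added is R2 R6.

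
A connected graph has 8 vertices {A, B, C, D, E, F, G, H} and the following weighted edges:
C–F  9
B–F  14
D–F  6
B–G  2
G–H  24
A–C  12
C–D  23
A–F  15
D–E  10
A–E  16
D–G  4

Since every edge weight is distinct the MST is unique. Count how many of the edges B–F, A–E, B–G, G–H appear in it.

Kruskal: consider edges lightest-first.
B–G (2): add — endpoints in different components.
D–G (4): add — endpoints in different components.
D–F (6): add — endpoints in different components.
C–F (9): add — endpoints in different components.
D–E (10): add — endpoints in different components.
A–C (12): add — endpoints in different components.
B–F (14): skip — B and F already connected.
A–F (15): skip — A and F already connected.
A–E (16): skip — A and E already connected.
C–D (23): skip — C and D already connected.
G–H (24): add — endpoints in different components.
MST edge set: {B–G, D–G, D–F, C–F, D–E, A–C, G–H}.
Of the listed edges, {B–G, G–H} are in the MST → 2.

2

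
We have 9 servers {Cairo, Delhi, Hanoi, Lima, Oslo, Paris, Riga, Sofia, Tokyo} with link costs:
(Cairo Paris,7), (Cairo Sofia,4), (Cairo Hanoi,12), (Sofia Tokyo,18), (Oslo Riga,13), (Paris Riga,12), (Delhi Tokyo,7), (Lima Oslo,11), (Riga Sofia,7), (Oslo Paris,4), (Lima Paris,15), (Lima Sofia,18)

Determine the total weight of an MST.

70

Grow the tree from Paris using Prim:
Step 1: frontier [Oslo Paris 4, Cairo Paris 7, Paris Riga 12, Lima Paris 15] → take Oslo Paris (4); add Oslo.
Step 2: frontier [Lima Oslo 11, Oslo Riga 13, Cairo Paris 7, Paris Riga 12, Lima Paris 15] → take Cairo Paris (7); add Cairo.
Step 3: frontier [Cairo Sofia 4, Cairo Hanoi 12, Lima Oslo 11, Oslo Riga 13, Paris Riga 12, Lima Paris 15] → take Cairo Sofia (4); add Sofia.
Step 4: frontier [Cairo Hanoi 12, Lima Oslo 11, Oslo Riga 13, Paris Riga 12, Lima Paris 15, Riga Sofia 7, Lima Sofia 18, Sofia Tokyo 18] → take Riga Sofia (7); add Riga.
Step 5: frontier [Cairo Hanoi 12, Lima Oslo 11, Lima Paris 15, Lima Sofia 18, Sofia Tokyo 18] → take Lima Oslo (11); add Lima.
Step 6: frontier [Cairo Hanoi 12, Sofia Tokyo 18] → take Cairo Hanoi (12); add Hanoi.
Step 7: frontier [Sofia Tokyo 18] → take Sofia Tokyo (18); add Tokyo.
Step 8: frontier [Delhi Tokyo 7] → take Delhi Tokyo (7); add Delhi.
MST edges: Oslo Paris, Cairo Paris, Cairo Sofia, Riga Sofia, Lima Oslo, Cairo Hanoi, Sofia Tokyo, Delhi Tokyo; total weight 4+7+4+7+11+12+18+7 = 70.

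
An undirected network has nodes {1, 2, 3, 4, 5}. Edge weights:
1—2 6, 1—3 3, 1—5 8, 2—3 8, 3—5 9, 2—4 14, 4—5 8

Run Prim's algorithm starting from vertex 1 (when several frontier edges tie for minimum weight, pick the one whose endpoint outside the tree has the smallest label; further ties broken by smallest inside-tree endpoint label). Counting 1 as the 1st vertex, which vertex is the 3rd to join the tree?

Grow the tree from 1 using Prim:
Step 1: cheapest edge leaving the tree is 1—3 (3); add 3.
Step 2: cheapest edge leaving the tree is 1—2 (6); add 2.
Step 3: cheapest edge leaving the tree is 1—5 (8); add 5.
Step 4: cheapest edge leaving the tree is 4—5 (8); add 4.
Vertex order: 1, 3, 2, 5, 4. The 3rd vertex is 2.

2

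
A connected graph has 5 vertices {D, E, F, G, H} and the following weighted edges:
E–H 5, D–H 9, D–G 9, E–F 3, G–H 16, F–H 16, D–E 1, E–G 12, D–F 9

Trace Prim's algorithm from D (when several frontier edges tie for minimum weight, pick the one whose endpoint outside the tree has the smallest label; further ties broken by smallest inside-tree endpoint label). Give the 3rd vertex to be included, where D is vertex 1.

Prim's algorithm from D:
Step 1: frontier [D–E 1, D–F 9, D–G 9, D–H 9] → take D–E (1); add E.
Step 2: frontier [D–F 9, D–G 9, D–H 9, E–F 3, E–H 5, E–G 12] → take E–F (3); add F.
Step 3: frontier [D–G 9, D–H 9, E–H 5, E–G 12, F–H 16] → take E–H (5); add H.
Step 4: frontier [D–G 9, E–G 12, G–H 16] → take D–G (9); add G.
Vertex order: D, E, F, H, G. The 3rd vertex is F.

F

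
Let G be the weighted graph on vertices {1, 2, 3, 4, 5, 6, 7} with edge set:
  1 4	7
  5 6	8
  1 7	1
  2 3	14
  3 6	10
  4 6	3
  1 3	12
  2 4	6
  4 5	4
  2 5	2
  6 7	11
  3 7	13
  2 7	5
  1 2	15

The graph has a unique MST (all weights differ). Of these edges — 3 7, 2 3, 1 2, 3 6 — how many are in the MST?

1

Kruskal's algorithm — process edges by increasing weight (ties by edge label):
1 7 (1): add — endpoints in different components.
2 5 (2): add — endpoints in different components.
4 6 (3): add — endpoints in different components.
4 5 (4): add — endpoints in different components.
2 7 (5): add — endpoints in different components.
2 4 (6): skip — 2 and 4 already connected.
1 4 (7): skip — 1 and 4 already connected.
5 6 (8): skip — 5 and 6 already connected.
3 6 (10): add — endpoints in different components.
MST edge set: {1 7, 2 5, 4 6, 4 5, 2 7, 3 6}.
Of the listed edges, {3 6} are in the MST → 1.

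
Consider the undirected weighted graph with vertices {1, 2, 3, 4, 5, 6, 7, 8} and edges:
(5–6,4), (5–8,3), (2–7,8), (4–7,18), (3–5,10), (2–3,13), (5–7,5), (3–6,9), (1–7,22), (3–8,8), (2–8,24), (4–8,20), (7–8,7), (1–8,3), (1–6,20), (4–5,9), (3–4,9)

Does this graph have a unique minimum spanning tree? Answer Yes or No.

No

Kruskal: consider edges lightest-first.
1–8 (3): add — endpoints in different components.
5–8 (3): add — endpoints in different components.
5–6 (4): add — endpoints in different components.
5–7 (5): add — endpoints in different components.
7–8 (7): skip — 7 and 8 already connected.
2–7 (8): add — endpoints in different components.
3–8 (8): add — endpoints in different components.
3–4 (9): add — endpoints in different components.
Non-tree edge 4–5 has weight 9, equal to the heaviest edge on its tree cycle — swapping gives another MST of the same weight. Not unique.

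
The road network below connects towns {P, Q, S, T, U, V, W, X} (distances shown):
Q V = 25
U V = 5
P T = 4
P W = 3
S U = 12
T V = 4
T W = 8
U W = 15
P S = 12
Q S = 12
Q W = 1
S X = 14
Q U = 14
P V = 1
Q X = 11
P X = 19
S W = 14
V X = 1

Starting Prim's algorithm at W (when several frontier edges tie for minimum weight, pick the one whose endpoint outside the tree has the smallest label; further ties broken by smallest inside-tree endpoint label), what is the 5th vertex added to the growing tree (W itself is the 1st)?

X

Grow the tree from W using Prim:
Step 1: cheapest edge leaving the tree is Q W (1); add Q.
Step 2: cheapest edge leaving the tree is P W (3); add P.
Step 3: cheapest edge leaving the tree is P V (1); add V.
Step 4: cheapest edge leaving the tree is V X (1); add X.
Step 5: cheapest edge leaving the tree is P T (4); add T.
Step 6: cheapest edge leaving the tree is U V (5); add U.
Step 7: cheapest edge leaving the tree is P S (12); add S.
Vertex order: W, Q, P, V, X, T, U, S. The 5th vertex is X.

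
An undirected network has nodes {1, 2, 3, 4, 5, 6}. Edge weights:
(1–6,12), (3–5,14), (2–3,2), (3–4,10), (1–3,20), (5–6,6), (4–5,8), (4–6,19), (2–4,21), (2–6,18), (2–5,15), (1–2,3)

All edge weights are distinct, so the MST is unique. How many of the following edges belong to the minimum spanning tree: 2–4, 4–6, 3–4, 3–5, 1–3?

Kruskal's algorithm — process edges by increasing weight (ties by edge label):
2–3 (2): add — endpoints in different components.
1–2 (3): add — endpoints in different components.
5–6 (6): add — endpoints in different components.
4–5 (8): add — endpoints in different components.
3–4 (10): add — endpoints in different components.
MST edge set: {2–3, 1–2, 5–6, 4–5, 3–4}.
Of the listed edges, {3–4} are in the MST → 1.

1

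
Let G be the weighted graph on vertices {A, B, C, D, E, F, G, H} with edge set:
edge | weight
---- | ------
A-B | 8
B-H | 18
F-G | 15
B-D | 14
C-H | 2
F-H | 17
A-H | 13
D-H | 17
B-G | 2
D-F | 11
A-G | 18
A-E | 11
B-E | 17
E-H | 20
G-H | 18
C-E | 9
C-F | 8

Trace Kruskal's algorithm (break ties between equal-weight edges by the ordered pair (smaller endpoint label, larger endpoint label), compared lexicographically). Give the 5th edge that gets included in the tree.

C-E

Kruskal's algorithm — process edges by increasing weight (ties by edge label):
B-G (2): add — endpoints in different components.
C-H (2): add — endpoints in different components.
A-B (8): add — endpoints in different components.
C-F (8): add — endpoints in different components.
C-E (9): add — endpoints in different components.
A-E (11): add — endpoints in different components.
D-F (11): add — endpoints in different components.
The 5th edge added is C-E.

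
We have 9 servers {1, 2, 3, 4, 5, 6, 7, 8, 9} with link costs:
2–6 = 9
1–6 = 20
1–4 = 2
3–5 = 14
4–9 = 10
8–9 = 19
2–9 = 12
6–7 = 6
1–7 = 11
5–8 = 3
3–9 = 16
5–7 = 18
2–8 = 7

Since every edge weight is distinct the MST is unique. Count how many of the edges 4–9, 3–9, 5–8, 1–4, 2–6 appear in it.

4

Sort edges by weight, then run Kruskal:
1–4 (2): add — endpoints in different components.
5–8 (3): add — endpoints in different components.
6–7 (6): add — endpoints in different components.
2–8 (7): add — endpoints in different components.
2–6 (9): add — endpoints in different components.
4–9 (10): add — endpoints in different components.
1–7 (11): add — endpoints in different components.
2–9 (12): skip — 2 and 9 already connected.
3–5 (14): add — endpoints in different components.
MST edge set: {1–4, 5–8, 6–7, 2–8, 2–6, 4–9, 1–7, 3–5}.
Of the listed edges, {4–9, 5–8, 1–4, 2–6} are in the MST → 4.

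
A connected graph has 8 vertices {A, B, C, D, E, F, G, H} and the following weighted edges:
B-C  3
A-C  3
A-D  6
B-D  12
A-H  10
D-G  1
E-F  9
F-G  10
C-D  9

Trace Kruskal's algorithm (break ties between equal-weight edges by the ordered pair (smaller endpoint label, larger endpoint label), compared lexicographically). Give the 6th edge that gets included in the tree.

A-H

Kruskal's algorithm — process edges by increasing weight (ties by edge label):
D-G (1): add — endpoints in different components.
A-C (3): add — endpoints in different components.
B-C (3): add — endpoints in different components.
A-D (6): add — endpoints in different components.
C-D (9): skip — C and D already connected.
E-F (9): add — endpoints in different components.
A-H (10): add — endpoints in different components.
F-G (10): add — endpoints in different components.
The 6th edge added is A-H.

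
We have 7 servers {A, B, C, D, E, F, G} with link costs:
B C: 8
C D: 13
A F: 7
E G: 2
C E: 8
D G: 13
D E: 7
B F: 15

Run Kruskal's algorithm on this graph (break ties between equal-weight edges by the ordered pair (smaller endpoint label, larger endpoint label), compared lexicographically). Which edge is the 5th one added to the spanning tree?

C-E

Kruskal: consider edges lightest-first.
E G (2): add — endpoints in different components.
A F (7): add — endpoints in different components.
D E (7): add — endpoints in different components.
B C (8): add — endpoints in different components.
C E (8): add — endpoints in different components.
C D (13): skip — C and D already connected.
D G (13): skip — D and G already connected.
B F (15): add — endpoints in different components.
The 5th edge added is C E.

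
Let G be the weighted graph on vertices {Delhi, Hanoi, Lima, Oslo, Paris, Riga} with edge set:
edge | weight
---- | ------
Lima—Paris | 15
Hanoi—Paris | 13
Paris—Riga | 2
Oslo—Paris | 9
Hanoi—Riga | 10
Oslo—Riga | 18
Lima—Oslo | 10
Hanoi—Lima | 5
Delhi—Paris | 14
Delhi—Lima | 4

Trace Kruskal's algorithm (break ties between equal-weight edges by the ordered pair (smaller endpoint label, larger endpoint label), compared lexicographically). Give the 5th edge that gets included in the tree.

Hanoi-Riga

Kruskal's algorithm — process edges by increasing weight (ties by edge label):
Paris—Riga (2): add. Components now {Paris,Riga} {Lima} {Oslo} {Hanoi} {Delhi}
Delhi—Lima (4): add. Components now {Paris,Riga} {Delhi,Lima} {Oslo} {Hanoi}
Hanoi—Lima (5): add. Components now {Paris,Riga} {Delhi,Hanoi,Lima} {Oslo}
Oslo—Paris (9): add. Components now {Oslo,Paris,Riga} {Delhi,Hanoi,Lima}
Hanoi—Riga (10): add. Components now {Delhi,Hanoi,Lima,Oslo,Paris,Riga}
The 5th edge added is Hanoi—Riga.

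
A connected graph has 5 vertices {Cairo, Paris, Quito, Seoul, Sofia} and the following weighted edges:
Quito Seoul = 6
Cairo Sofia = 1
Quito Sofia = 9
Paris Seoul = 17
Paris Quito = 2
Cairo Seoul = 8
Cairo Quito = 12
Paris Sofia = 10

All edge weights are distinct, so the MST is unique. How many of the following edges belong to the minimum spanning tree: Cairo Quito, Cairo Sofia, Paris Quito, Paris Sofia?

Kruskal's algorithm — process edges by increasing weight (ties by edge label):
Cairo Sofia (1): add — endpoints in different components.
Paris Quito (2): add — endpoints in different components.
Quito Seoul (6): add — endpoints in different components.
Cairo Seoul (8): add — endpoints in different components.
MST edge set: {Cairo Sofia, Paris Quito, Quito Seoul, Cairo Seoul}.
Of the listed edges, {Cairo Sofia, Paris Quito} are in the MST → 2.

2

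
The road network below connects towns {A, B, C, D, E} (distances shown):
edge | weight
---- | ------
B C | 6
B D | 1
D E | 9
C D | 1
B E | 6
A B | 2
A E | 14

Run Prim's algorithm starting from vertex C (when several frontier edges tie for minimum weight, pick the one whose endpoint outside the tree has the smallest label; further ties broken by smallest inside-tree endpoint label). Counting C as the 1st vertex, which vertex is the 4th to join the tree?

A

Grow the tree from C using Prim:
Step 1: cheapest edge leaving the tree is C D (1); add D.
Step 2: cheapest edge leaving the tree is B D (1); add B.
Step 3: cheapest edge leaving the tree is A B (2); add A.
Step 4: cheapest edge leaving the tree is B E (6); add E.
Vertex order: C, D, B, A, E. The 4th vertex is A.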